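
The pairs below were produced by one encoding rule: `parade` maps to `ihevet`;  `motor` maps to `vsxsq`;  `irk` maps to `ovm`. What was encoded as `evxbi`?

extra

The output letters match the input read backwards, each shifted +4: parade reversed is edarap. Two steps: reverse the string, then apply a Caesar shift of +4.
Reversing it on evxbi: shift back: e−4=a, v−4=r, x−4=t, b−4=x, i−4=e → artxe; then reverse → extra.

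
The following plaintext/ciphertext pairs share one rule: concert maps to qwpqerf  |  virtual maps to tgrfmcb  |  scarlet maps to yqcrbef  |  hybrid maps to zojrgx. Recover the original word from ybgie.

c(2)→q(16) and o(14)→w(22) fit y≡7x+2 (mod 26); the inverse of 7 mod 26 is 15. Treating letters as 0–25, the rule is x ↦ 7x + 2 (mod 26).
Undoing it on ybgie: y(24)→15·(24−2)≡18=s; b(1)→15·(1−2)≡11=l; g(6)→15·(6−2)≡8=i; i(8)→15·(8−2)≡12=m; e(4)→15·(4−2)≡4=e (all mod 26).

slime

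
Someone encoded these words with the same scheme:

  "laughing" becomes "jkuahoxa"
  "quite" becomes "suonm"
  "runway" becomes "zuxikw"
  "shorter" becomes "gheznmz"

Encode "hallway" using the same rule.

hkjjikw

This is an affine cipher: with a=0,…,z=25, each position x becomes (7x+10) mod 26.
For hallway: h(7)→7·7+10≡7=h; a(0)→7·0+10≡10=k; l(11)→7·11+10≡9=j; l(11)→7·11+10≡9=j; w(22)→7·22+10≡8=i; a(0)→7·0+10≡10=k; y(24)→7·24+10≡22=w (all mod 26).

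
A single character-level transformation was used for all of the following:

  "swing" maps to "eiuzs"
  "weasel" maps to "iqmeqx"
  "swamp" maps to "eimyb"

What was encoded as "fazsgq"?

It's a constant shift of +12 (ROT12).
Reversing it on fazsgq: f−12=t, a−12=o, z−12=n, s−12=g, g−12=u, q−12=e.

tongue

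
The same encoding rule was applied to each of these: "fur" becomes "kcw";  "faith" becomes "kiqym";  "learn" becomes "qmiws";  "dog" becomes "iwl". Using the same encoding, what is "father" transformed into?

The shift depends on letter class: consonant f→k is +5, but vowel u→c is +8. Two shifts are in play — +8 for a/e/i/o/u, +5 for every other letter.
For father: f(cons)+5=k, a(vowel)+8=i, t(cons)+5=y, h(cons)+5=m, e(vowel)+8=m, r(cons)+5=w.

kiymmw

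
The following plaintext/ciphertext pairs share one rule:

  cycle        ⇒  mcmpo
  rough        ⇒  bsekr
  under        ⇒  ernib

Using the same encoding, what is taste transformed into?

The shifts repeat in a cycle of length 2: positions 0,1,… shift by +10, +4, then the pattern repeats.
For taste: t+10=d, a+4=e, s+10=c, t+4=x, e+10=o.

decxo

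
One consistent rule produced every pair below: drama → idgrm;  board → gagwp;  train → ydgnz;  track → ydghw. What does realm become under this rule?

Shifts by position in drama: pos 0: d→i (+5), pos 1: r→d (+12), pos 2: a→g (+6), pos 3: m→r (+5), pos 4: a→m (+12) — repeating every 3. It's a Vigenère-style cipher with numeric key [5,12,6]: position i shifts by key[i mod 3].
For realm: r+5=w, e+12=q, a+6=g, l+5=q, m+12=y.

wqgqy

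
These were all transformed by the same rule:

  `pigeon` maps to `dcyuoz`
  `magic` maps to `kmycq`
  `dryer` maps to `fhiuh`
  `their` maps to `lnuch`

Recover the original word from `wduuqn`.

p(15)→d(3) and i(8)→c(2) fit y≡15x+12 (mod 26); the inverse of 15 mod 26 is 7. Treating letters as 0–25, the rule is x ↦ 15x + 12 (mod 26).
Undoing it on wduuqn: w(22)→7·(22−12)≡18=s; d(3)→7·(3−12)≡15=p; u(20)→7·(20−12)≡4=e; u(20)→7·(20−12)≡4=e; q(16)→7·(16−12)≡2=c; n(13)→7·(13−12)≡7=h (all mod 26).

speech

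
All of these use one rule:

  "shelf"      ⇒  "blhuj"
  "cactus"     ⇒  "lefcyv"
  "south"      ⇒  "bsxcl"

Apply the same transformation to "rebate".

Shifts by position in shelf: pos 0: s→b (+9), pos 1: h→l (+4), pos 2: e→h (+3), pos 3: l→u (+9), pos 4: f→j (+4) — repeating every 3. The shifts repeat in a cycle of length 3: positions 0,1,… shift by +9, +4, +3, then the pattern repeats.
For rebate: r+9=a, e+4=i, b+3=e, a+9=j, t+4=x, e+3=h.

aiejxh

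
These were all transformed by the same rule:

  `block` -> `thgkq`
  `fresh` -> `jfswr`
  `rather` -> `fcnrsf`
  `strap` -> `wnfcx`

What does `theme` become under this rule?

b(1)→t(19) and l(11)→h(7) fit y≡17x+2 (mod 26); the inverse of 17 mod 26 is 23. Each letter's alphabet position (a=0..z=25) is mapped through 17·x+2 mod 26 — an affine cipher.
On theme: t(19)→17·19+2≡13=n; h(7)→17·7+2≡17=r; e(4)→17·4+2≡18=s; m(12)→17·12+2≡24=y; e(4)→17·4+2≡18=s (all mod 26).

nrsys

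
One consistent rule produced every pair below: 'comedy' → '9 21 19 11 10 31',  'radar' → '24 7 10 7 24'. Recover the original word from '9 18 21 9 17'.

c is letter #3 and maps to 9: an offset of 6. Each letter is replaced by its alphabet position (a=1..z=26) + 6.
Undoing it on 9 18 21 9 17: 9→(9−6)÷1=3=c, 18→(18−6)÷1=12=l, 21→(21−6)÷1=15=o, 9→(9−6)÷1=3=c, 17→(17−6)÷1=11=k.

clock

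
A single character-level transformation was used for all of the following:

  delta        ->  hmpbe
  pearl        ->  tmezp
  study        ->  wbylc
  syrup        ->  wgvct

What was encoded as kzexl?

Shifts by position in delta: pos 0: d→h (+4), pos 1: e→m (+8), pos 2: l→p (+4), pos 3: t→b (+8) — repeating every 2. A repeating key of period 2 is used — shifts +4, +8 over and over.
Undoing it on kzexl: k−4=g, z−8=r, e−4=a, x−8=p, l−4=h.

graph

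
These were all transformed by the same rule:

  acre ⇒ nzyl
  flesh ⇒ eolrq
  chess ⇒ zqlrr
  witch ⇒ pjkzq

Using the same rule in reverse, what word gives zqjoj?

chili

This is an affine cipher: with a=0,…,z=25, each position x becomes (19x+13) mod 26.
Reversing it on zqjoj: z(25)→11·(25−13)≡2=c; q(16)→11·(16−13)≡7=h; j(9)→11·(9−13)≡8=i; o(14)→11·(14−13)≡11=l; j(9)→11·(9−13)≡8=i (all mod 26).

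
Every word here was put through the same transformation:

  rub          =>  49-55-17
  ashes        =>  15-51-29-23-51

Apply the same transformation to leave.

37-23-15-57-23

Each letter becomes 2×(its alphabet position, a=1..z=26) + 13.
On leave: l=12→37, e=5→23, a=1→15, v=22→57, e=5→23.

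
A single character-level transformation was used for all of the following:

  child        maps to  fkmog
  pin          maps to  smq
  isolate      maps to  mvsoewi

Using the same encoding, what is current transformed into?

fyuuiqw

The shift depends on letter class: consonant c→f is +3, but vowel i→m is +4. Vowels shift forward by 4 and consonants shift forward by 3.
Applying it to current: c(cons)+3=f, u(vowel)+4=y, r(cons)+3=u, r(cons)+3=u, e(vowel)+4=i, n(cons)+3=q, t(cons)+3=w.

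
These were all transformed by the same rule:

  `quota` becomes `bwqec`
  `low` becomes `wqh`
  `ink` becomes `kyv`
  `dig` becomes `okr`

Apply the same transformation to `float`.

The shift depends on letter class: consonant q→b is +11, but vowel u→w is +2. Vowels shift forward by 2 and consonants shift forward by 11.
On float: f(cons)+11=q, l(cons)+11=w, o(vowel)+2=q, a(vowel)+2=c, t(cons)+11=e.

qwqce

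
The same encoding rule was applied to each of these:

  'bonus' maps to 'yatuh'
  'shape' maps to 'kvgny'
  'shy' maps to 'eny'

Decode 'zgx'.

rat

Two steps: reverse the string, then apply a Caesar shift of +6.
Decoding zgx: shift back: z−6=t, g−6=a, x−6=r → tar; then reverse → rat.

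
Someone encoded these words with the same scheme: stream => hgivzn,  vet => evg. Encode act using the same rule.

Each pair mirrors across the alphabet (s↔h, t↔g, r↔i): positions sum to 25. Each letter is replaced by its mirror in the alphabet: a↔z, b↔y, c↔x, and so on (the Atbash cipher).
On act: a↔z, c↔x, t↔g.

zxg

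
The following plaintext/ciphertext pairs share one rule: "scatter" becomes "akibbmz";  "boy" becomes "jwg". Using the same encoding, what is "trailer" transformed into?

bziqtmz

Compare letters: s→a is +8, c→k is +8, a→i is +8 — a constant shift. Every letter moves 8 places later in the alphabet, wrapping around z→a.
Applying it to trailer: t+8=b, r+8=z, a+8=i, i+8=q, l+8=t, e+8=m, r+8=z.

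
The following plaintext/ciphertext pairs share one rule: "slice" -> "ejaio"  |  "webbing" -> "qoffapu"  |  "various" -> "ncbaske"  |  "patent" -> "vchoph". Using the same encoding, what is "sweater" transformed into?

Each letter's alphabet position (a=0..z=25) is mapped through 3·x+2 mod 26 — an affine cipher.
For sweater: s(18)→3·18+2≡4=e; w(22)→3·22+2≡16=q; e(4)→3·4+2≡14=o; a(0)→3·0+2≡2=c; t(19)→3·19+2≡7=h; e(4)→3·4+2≡14=o; r(17)→3·17+2≡1=b (all mod 26).

eqochob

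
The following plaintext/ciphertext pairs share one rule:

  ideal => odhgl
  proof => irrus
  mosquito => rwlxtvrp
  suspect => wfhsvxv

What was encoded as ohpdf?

camel

The output letters match the input read backwards, each shifted +3: ideal reversed is laedi. The word is reversed, then every letter is shifted forward by 3.
Undoing it on ohpdf: shift back: o−3=l, h−3=e, p−3=m, d−3=a, f−3=c → lemac; then reverse → camel.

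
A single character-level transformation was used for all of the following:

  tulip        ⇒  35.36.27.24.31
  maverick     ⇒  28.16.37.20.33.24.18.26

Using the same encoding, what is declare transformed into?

t is letter #20 and maps to 35: an offset of 15. Each letter is replaced by its alphabet position (a=1..z=26) + 15.
For declare: d=4→19, e=5→20, c=3→18, l=12→27, a=1→16, r=18→33, e=5→20.

19.20.18.27.16.33.20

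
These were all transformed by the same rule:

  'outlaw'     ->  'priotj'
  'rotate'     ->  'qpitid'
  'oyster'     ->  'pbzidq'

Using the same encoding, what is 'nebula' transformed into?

o(14)→p(15) and u(20)→r(17) fit y≡9x+19 (mod 26); the inverse of 9 mod 26 is 3. This is an affine cipher: with a=0,…,z=25, each position x becomes (9x+19) mod 26.
On nebula: n(13)→9·13+19≡6=g; e(4)→9·4+19≡3=d; b(1)→9·1+19≡2=c; u(20)→9·20+19≡17=r; l(11)→9·11+19≡14=o; a(0)→9·0+19≡19=t (all mod 26).

gdcrot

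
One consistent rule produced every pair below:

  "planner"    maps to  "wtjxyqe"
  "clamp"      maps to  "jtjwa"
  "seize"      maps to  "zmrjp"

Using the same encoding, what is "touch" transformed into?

awdms

In planner: p→w is +7, l→t is +8, a→j is +9, n→x is +10 — the shift increases by 1 each position. The shift increases by 1 at each position, starting from +7: 7, 8, 9, ….
For touch: t+7=a, o+8=w, u+9=d, c+10=m, h+11=s.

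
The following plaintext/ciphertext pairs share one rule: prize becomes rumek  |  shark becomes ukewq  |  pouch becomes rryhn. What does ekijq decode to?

Each letter shifts forward by (position + 2), i.e. 2, 3, 4, … — the shift grows by one for each successive letter.
Undoing it on ekijq: e−2=c, k−3=h, i−4=e, j−5=e, q−6=k.

cheek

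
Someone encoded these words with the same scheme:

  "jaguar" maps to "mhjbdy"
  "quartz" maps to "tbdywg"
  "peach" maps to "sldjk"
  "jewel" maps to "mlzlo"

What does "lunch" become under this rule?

A repeating key of period 2 is used — shifts +3, +7 over and over.
For lunch: l+3=o, u+7=b, n+3=q, c+7=j, h+3=k.

obqjk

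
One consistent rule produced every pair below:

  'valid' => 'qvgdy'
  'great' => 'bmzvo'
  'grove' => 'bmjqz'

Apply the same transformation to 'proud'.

Compare letters: v→q is +21, a→v is +21, l→g is +21 — a constant shift. It's a constant shift of +21 (ROT21).
Applying it to proud: p+21=k, r+21=m, o+21=j, u+21=p, d+21=y.

kmjpy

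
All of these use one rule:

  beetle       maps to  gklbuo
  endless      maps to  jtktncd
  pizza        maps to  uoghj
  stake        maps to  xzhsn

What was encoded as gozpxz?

In beetle: b→g is +5, e→k is +6, e→l is +7, t→b is +8 — the shift increases by 1 each position. Letter i (0-indexed) is shifted by i+5, so successive shifts are 5, 6, 7, ….
Reversing it on gozpxz: g−5=b, o−6=i, z−7=s, p−8=h, x−9=o, z−10=p.

bishop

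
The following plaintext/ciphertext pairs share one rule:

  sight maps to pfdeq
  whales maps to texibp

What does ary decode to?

dub

Compare letters: s→p is +23, i→f is +23, g→d is +23 — a constant shift. It's a constant shift of +23 (ROT23).
Reversing it on ary: a−23=d, r−23=u, y−23=b.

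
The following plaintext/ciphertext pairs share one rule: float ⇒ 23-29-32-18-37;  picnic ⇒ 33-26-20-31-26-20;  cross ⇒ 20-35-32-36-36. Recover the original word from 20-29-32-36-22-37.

f is letter #6 and maps to 23: an offset of 17. Each letter is replaced by its alphabet position (a=1..z=26) + 17.
Reversing it on 20-29-32-36-22-37: 20→(20−17)÷1=3=c, 29→(29−17)÷1=12=l, 32→(32−17)÷1=15=o, 36→(36−17)÷1=19=s, 22→(22−17)÷1=5=e, 37→(37−17)÷1=20=t.

closet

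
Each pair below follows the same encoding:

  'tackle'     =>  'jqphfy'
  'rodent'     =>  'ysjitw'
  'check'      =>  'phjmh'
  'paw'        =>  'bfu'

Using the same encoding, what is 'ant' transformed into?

The output letters match the input read backwards, each shifted +5: tackle reversed is elkcat. The word is reversed, then every letter is shifted forward by 5.
For ant: reverse → tna; then shift: t+5=y, n+5=s, a+5=f.

ysf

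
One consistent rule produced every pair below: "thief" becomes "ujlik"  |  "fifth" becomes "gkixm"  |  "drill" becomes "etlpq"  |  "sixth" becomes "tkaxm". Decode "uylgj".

Each letter shifts forward by (position + 1), i.e. 1, 2, 3, … — the shift grows by one for each successive letter.
Undoing it on uylgj: u−1=t, y−2=w, l−3=i, g−4=c, j−5=e.

twice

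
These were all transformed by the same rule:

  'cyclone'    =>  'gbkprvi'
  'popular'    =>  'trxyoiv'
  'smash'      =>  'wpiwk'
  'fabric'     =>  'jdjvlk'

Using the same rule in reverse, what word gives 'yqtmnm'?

unlike

Shifts by position in cyclone: pos 0: c→g (+4), pos 1: y→b (+3), pos 2: c→k (+8), pos 3: l→p (+4), pos 4: o→r (+3), pos 5: n→v (+8) — repeating every 3. The shifts repeat in a cycle of length 3: positions 0,1,… shift by +4, +3, +8, then the pattern repeats.
Decoding yqtmnm: y−4=u, q−3=n, t−8=l, m−4=i, n−3=k, m−8=e.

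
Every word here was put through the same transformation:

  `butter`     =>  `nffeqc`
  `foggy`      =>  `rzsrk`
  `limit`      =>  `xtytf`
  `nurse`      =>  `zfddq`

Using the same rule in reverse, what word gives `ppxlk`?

delay

Shifts by position in butter: pos 0: b→n (+12), pos 1: u→f (+11), pos 2: t→f (+12), pos 3: t→e (+11) — repeating every 2. The shifts repeat in a cycle of length 2: positions 0,1,… shift by +12, +11, then the pattern repeats.
Undoing it on ppxlk: p−12=d, p−11=e, x−12=l, l−11=a, k−12=y.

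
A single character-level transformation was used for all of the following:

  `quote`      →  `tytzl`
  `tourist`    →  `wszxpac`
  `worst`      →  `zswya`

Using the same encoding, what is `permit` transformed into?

siwspb

In quote: q→t is +3, u→y is +4, o→t is +5, t→z is +6 — the shift increases by 1 each position. Each letter shifts forward by (position + 3), i.e. 3, 4, 5, … — the shift grows by one for each successive letter.
Applying it to permit: p+3=s, e+4=i, r+5=w, m+6=s, i+7=p, t+8=b.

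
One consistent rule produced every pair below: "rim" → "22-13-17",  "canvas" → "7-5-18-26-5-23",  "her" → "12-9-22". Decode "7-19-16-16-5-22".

r is letter #18 and maps to 22: an offset of 4. The number is (letter's place in the alphabet, a=1) + 4.
Undoing it on 7-19-16-16-5-22: 7→(7−4)÷1=3=c, 19→(19−4)÷1=15=o, 16→(16−4)÷1=12=l, 16→(16−4)÷1=12=l, 5→(5−4)÷1=1=a, 22→(22−4)÷1=18=r.

collar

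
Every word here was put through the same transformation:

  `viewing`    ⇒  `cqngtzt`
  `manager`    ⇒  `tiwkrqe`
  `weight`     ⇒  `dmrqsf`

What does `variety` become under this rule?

In viewing: v→c is +7, i→q is +8, e→n is +9, w→g is +10 — the shift increases by 1 each position. The shift increases by 1 at each position, starting from +7: 7, 8, 9, ….
For variety: v+7=c, a+8=i, r+9=a, i+10=s, e+11=p, t+12=f, y+13=l.

ciaspfl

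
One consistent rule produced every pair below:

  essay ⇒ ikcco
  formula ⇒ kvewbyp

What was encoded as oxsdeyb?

Two steps: reverse the string, then apply a Caesar shift of +10.
Reversing it on oxsdeyb: shift back: o−10=e, x−10=n, s−10=i, d−10=t, e−10=u, y−10=o, b−10=r → enituor; then reverse → routine.

routine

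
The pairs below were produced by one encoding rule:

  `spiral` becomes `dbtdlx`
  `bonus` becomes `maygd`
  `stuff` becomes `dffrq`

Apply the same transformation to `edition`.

pptftay

Shifts by position in spiral: pos 0: s→d (+11), pos 1: p→b (+12), pos 2: i→t (+11), pos 3: r→d (+12) — repeating every 2. A repeating key of period 2 is used — shifts +11, +12 over and over.
On edition: e+11=p, d+12=p, i+11=t, t+12=f, i+11=t, o+12=a, n+11=y.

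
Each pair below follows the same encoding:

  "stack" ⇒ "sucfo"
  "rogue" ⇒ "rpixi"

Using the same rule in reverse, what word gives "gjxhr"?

given

In stack: s→s is +0, t→u is +1, a→c is +2, c→f is +3 — the shift increases by 1 each position. The shift increases by 1 at each position, starting from +0: 0, 1, 2, ….
Reversing it on gjxhr: g−0=g, j−1=i, x−2=v, h−3=e, r−4=n.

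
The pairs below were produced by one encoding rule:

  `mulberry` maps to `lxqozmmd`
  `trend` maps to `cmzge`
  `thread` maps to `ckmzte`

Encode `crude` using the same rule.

m(12)→l(11) and u(20)→x(23) fit y≡21x+19 (mod 26); the inverse of 21 mod 26 is 5. Each letter's alphabet position (a=0..z=25) is mapped through 21·x+19 mod 26 — an affine cipher.
Applying it to crude: c(2)→21·2+19≡9=j; r(17)→21·17+19≡12=m; u(20)→21·20+19≡23=x; d(3)→21·3+19≡4=e; e(4)→21·4+19≡25=z (all mod 26).

jmxez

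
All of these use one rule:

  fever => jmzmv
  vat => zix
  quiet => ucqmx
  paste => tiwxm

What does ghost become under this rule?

The shift depends on letter class: consonant f→j is +4, but vowel e→m is +8. Vowels shift forward by 8 and consonants shift forward by 4.
For ghost: g(cons)+4=k, h(cons)+4=l, o(vowel)+8=w, s(cons)+4=w, t(cons)+4=x.

klwwx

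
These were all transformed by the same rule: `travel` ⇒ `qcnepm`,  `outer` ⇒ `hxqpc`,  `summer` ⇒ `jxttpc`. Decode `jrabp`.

t(19)→q(16) and r(17)→c(2) fit y≡7x+13 (mod 26); the inverse of 7 mod 26 is 15. Treating letters as 0–25, the rule is x ↦ 7x + 13 (mod 26).
Undoing it on jrabp: j(9)→15·(9−13)≡18=s; r(17)→15·(17−13)≡8=i; a(0)→15·(0−13)≡13=n; b(1)→15·(1−13)≡2=c; p(15)→15·(15−13)≡4=e (all mod 26).

since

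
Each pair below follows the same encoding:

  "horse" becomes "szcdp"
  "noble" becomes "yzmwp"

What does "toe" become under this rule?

ezp

Compare letters: h→s is +11, o→z is +11, r→c is +11 — a constant shift. Every letter moves 11 places later in the alphabet, wrapping around z→a.
On toe: t+11=e, o+11=z, e+11=p.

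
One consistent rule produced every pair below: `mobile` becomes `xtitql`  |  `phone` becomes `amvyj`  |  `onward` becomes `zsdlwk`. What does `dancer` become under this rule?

Shifts by position in mobile: pos 0: m→x (+11), pos 1: o→t (+5), pos 2: b→i (+7), pos 3: i→t (+11), pos 4: l→q (+5), pos 5: e→l (+7) — repeating every 3. It's a Vigenère-style cipher with numeric key [11,5,7]: position i shifts by key[i mod 3].
For dancer: d+11=o, a+5=f, n+7=u, c+11=n, e+5=j, r+7=y.

ofunjy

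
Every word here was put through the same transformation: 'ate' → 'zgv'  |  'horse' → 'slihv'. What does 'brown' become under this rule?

Each pair mirrors across the alphabet (a↔z, t↔g, e↔v): positions sum to 25. Each letter is replaced by its mirror in the alphabet: a↔z, b↔y, c↔x, and so on (the Atbash cipher).
On brown: b↔y, r↔i, o↔l, w↔d, n↔m.

yildm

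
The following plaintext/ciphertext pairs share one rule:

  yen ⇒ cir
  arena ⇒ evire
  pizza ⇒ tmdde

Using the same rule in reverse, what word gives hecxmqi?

Compare letters: y→c is +4, e→i is +4, n→r is +4 — a constant shift. Every letter moves 4 places later in the alphabet, wrapping around z→a.
Reversing it on hecxmqi: h−4=d, e−4=a, c−4=y, x−4=t, m−4=i, q−4=m, i−4=e.

daytime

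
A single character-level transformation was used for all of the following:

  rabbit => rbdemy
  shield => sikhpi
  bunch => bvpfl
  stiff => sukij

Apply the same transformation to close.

In rabbit: r→r is +0, a→b is +1, b→d is +2, b→e is +3 — the shift increases by 1 each position. The shift increases by 1 at each position, starting from +0: 0, 1, 2, ….
Applying it to close: c+0=c, l+1=m, o+2=q, s+3=v, e+4=i.

cmqvi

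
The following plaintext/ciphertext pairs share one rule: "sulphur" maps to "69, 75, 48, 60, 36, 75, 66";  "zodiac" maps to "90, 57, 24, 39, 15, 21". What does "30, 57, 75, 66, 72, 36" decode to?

fourth

With a=1..z=26, the number is 3·pos + 12.
Decoding 30, 57, 75, 66, 72, 36: 30→(30−12)÷3=6=f, 57→(57−12)÷3=15=o, 75→(75−12)÷3=21=u, 66→(66−12)÷3=18=r, 72→(72−12)÷3=20=t, 36→(36−12)÷3=8=h.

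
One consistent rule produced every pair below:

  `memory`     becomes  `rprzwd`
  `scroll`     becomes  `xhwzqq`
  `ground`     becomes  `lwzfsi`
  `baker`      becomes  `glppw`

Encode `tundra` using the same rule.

The shift depends on letter class: consonant m→r is +5, but vowel e→p is +11. Vowels shift forward by 11 and consonants shift forward by 5.
On tundra: t(cons)+5=y, u(vowel)+11=f, n(cons)+5=s, d(cons)+5=i, r(cons)+5=w, a(vowel)+11=l.

yfsiwl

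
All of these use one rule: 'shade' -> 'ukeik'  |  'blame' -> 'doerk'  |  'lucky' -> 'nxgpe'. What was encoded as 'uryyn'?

In shade: s→u is +2, h→k is +3, a→e is +4, d→i is +5 — the shift increases by 1 each position. Letter i (0-indexed) is shifted by i+2, so successive shifts are 2, 3, 4, ….
Decoding uryyn: u−2=s, r−3=o, y−4=u, y−5=t, n−6=h.

south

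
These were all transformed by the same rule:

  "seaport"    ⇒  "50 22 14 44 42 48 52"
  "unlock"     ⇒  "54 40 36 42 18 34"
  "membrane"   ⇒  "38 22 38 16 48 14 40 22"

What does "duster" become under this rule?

s(#19)→50 and e(#5)→22: differences scale by 2, so n = 2·pos + 12. Each letter becomes 2×(its alphabet position, a=1..z=26) + 12.
For duster: d=4→20, u=21→54, s=19→50, t=20→52, e=5→22, r=18→48.

20 54 50 52 22 48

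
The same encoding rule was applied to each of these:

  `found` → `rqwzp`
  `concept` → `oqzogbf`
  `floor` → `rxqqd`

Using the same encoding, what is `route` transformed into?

dqwfg

Vowels shift forward by 2 and consonants shift forward by 12.
For route: r(cons)+12=d, o(vowel)+2=q, u(vowel)+2=w, t(cons)+12=f, e(vowel)+2=g.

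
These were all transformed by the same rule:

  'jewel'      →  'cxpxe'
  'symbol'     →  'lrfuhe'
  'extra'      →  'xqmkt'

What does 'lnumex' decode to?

subtle

Compare letters: j→c is +19, e→x is +19, w→p is +19 — a constant shift. It's a constant shift of +19 (ROT19).
Decoding lnumex: l−19=s, n−19=u, u−19=b, m−19=t, e−19=l, x−19=e.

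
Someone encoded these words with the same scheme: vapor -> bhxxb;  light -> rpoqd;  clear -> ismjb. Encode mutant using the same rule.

In vapor: v→b is +6, a→h is +7, p→x is +8, o→x is +9 — the shift increases by 1 each position. The shift increases by 1 at each position, starting from +6: 6, 7, 8, ….
Applying it to mutant: m+6=s, u+7=b, t+8=b, a+9=j, n+10=x, t+11=e.

sbbjxe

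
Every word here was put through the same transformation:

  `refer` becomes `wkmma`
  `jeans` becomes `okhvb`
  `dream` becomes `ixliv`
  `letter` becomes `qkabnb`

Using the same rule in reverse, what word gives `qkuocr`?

length

In refer: r→w is +5, e→k is +6, f→m is +7, e→m is +8 — the shift increases by 1 each position. Letter i (0-indexed) is shifted by i+5, so successive shifts are 5, 6, 7, ….
Reversing it on qkuocr: q−5=l, k−6=e, u−7=n, o−8=g, c−9=t, r−10=h.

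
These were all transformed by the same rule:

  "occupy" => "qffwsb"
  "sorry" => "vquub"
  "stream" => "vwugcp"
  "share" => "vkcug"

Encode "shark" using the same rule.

vkcun

The shift depends on letter class: consonant c→f is +3, but vowel o→q is +2. Two shifts are in play — +2 for a/e/i/o/u, +3 for every other letter.
For shark: s(cons)+3=v, h(cons)+3=k, a(vowel)+2=c, r(cons)+3=u, k(cons)+3=n.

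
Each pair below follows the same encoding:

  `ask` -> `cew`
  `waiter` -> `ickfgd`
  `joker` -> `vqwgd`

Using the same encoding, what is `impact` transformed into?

kybcof

Vowels shift forward by 2 and consonants shift forward by 12.
For impact: i(vowel)+2=k, m(cons)+12=y, p(cons)+12=b, a(vowel)+2=c, c(cons)+12=o, t(cons)+12=f.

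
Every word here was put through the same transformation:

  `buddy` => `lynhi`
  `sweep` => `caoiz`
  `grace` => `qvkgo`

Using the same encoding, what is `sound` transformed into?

csern

It's a Vigenère-style cipher with numeric key [10,4]: position i shifts by key[i mod 2].
Applying it to sound: s+10=c, o+4=s, u+10=e, n+4=r, d+10=n.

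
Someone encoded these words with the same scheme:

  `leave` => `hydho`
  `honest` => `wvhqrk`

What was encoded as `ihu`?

Read the word backwards and shift each letter +3.
Decoding ihu: shift back: i−3=f, h−3=e, u−3=r → fer; then reverse → ref.

ref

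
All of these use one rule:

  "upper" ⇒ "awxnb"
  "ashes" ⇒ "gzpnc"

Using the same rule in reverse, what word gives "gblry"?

In upper: u→a is +6, p→w is +7, p→x is +8, e→n is +9 — the shift increases by 1 each position. Letter i (0-indexed) is shifted by i+6, so successive shifts are 6, 7, 8, ….
Reversing it on gblry: g−6=a, b−7=u, l−8=d, r−9=i, y−10=o.

audio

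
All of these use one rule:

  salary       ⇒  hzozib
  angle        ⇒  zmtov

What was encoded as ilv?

roe

This is the alphabet-reversal cipher (Atbash): a becomes z, b becomes y, etc.
Decoding ilv: i↔r, l↔o, v↔e.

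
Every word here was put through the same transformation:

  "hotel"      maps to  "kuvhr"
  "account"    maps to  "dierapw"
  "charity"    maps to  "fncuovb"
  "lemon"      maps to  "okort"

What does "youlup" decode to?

Shifts by position in hotel: pos 0: h→k (+3), pos 1: o→u (+6), pos 2: t→v (+2), pos 3: e→h (+3), pos 4: l→r (+6) — repeating every 3. It's a Vigenère-style cipher with numeric key [3,6,2]: position i shifts by key[i mod 3].
Undoing it on youlup: y−3=v, o−6=i, u−2=s, l−3=i, u−6=o, p−2=n.

vision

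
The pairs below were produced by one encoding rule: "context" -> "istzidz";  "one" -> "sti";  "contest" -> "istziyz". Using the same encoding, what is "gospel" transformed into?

The shift depends on letter class: consonant c→i is +6, but vowel o→s is +4. The rule splits by letter class: vowels +4, consonants +6.
For gospel: g(cons)+6=m, o(vowel)+4=s, s(cons)+6=y, p(cons)+6=v, e(vowel)+4=i, l(cons)+6=r.

msyvir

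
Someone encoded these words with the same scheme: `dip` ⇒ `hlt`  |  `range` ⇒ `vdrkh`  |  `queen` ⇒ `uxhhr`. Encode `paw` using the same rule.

tda

The shift depends on letter class: consonant d→h is +4, but vowel i→l is +3. Vowels shift forward by 3 and consonants shift forward by 4.
Applying it to paw: p(cons)+4=t, a(vowel)+3=d, w(cons)+4=a.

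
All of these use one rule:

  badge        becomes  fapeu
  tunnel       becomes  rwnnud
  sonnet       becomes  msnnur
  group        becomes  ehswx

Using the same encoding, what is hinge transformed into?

b(1)→f(5) and a(0)→a(0) fit y≡5x+0 (mod 26); the inverse of 5 mod 26 is 21. Each letter's alphabet position (a=0..z=25) is mapped through 5·x+0 mod 26 — an affine cipher.
For hinge: h(7)→5·7+0≡9=j; i(8)→5·8+0≡14=o; n(13)→5·13+0≡13=n; g(6)→5·6+0≡4=e; e(4)→5·4+0≡20=u (all mod 26).

joneu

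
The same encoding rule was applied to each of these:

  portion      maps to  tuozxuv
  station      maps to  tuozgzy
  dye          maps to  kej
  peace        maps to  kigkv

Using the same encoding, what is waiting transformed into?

mtozogc

The output letters match the input read backwards, each shifted +6: portion reversed is noitrop. The word is reversed, then every letter is shifted forward by 6.
For waiting: reverse → gnitiaw; then shift: g+6=m, n+6=t, i+6=o, t+6=z, i+6=o, a+6=g, w+6=c.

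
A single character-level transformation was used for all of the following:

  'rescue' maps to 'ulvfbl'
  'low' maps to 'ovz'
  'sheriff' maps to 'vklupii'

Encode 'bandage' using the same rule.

ehqghjl

Two shifts are in play — +7 for a/e/i/o/u, +3 for every other letter.
Applying it to bandage: b(cons)+3=e, a(vowel)+7=h, n(cons)+3=q, d(cons)+3=g, a(vowel)+7=h, g(cons)+3=j, e(vowel)+7=l.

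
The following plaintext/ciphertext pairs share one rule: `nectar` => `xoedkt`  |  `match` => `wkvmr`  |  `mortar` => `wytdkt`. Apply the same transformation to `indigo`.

sxfsqq

Shifts by position in nectar: pos 0: n→x (+10), pos 1: e→o (+10), pos 2: c→e (+2), pos 3: t→d (+10), pos 4: a→k (+10), pos 5: r→t (+2) — repeating every 3. A repeating key of period 3 is used — shifts +10, +10, +2 over and over.
Applying it to indigo: i+10=s, n+10=x, d+2=f, i+10=s, g+10=q, o+2=q.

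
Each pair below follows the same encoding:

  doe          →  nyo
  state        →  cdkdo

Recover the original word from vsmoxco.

license

Compare letters: d→n is +10, o→y is +10, e→o is +10 — a constant shift. It's a constant shift of +10 (ROT10).
Reversing it on vsmoxco: v−10=l, s−10=i, m−10=c, o−10=e, x−10=n, c−10=s, o−10=e.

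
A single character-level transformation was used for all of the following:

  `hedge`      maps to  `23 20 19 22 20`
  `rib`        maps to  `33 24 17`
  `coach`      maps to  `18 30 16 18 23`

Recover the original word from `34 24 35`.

sit

h is letter #8 and maps to 23: an offset of 15. Each letter is replaced by its alphabet position (a=1..z=26) + 15.
Undoing it on 34 24 35: 34→(34−15)÷1=19=s, 24→(24−15)÷1=9=i, 35→(35−15)÷1=20=t.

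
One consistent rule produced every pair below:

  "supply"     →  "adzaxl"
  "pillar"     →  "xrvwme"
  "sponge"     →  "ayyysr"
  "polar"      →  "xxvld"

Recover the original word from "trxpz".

linen

Letter i (0-indexed) is shifted by i+8, so successive shifts are 8, 9, 10, ….
Decoding trxpz: t−8=l, r−9=i, x−10=n, p−11=e, z−12=n.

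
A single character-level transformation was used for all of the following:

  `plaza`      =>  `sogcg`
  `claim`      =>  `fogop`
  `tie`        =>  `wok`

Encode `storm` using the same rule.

vwuup

The shift depends on letter class: consonant p→s is +3, but vowel a→g is +6. Two shifts are in play — +6 for a/e/i/o/u, +3 for every other letter.
Applying it to storm: s(cons)+3=v, t(cons)+3=w, o(vowel)+6=u, r(cons)+3=u, m(cons)+3=p.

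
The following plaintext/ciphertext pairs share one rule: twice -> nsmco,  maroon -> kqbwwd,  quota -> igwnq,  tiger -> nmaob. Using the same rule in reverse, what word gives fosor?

jewel

This is an affine cipher: with a=0,…,z=25, each position x becomes (19x+16) mod 26.
Undoing it on fosor: f(5)→11·(5−16)≡9=j; o(14)→11·(14−16)≡4=e; s(18)→11·(18−16)≡22=w; o(14)→11·(14−16)≡4=e; r(17)→11·(17−16)≡11=l (all mod 26).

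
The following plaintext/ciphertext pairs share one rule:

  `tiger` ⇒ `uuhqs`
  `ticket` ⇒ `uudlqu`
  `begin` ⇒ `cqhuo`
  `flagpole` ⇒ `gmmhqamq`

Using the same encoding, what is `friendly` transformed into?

The rule splits by letter class: vowels +12, consonants +1.
On friendly: f(cons)+1=g, r(cons)+1=s, i(vowel)+12=u, e(vowel)+12=q, n(cons)+1=o, d(cons)+1=e, l(cons)+1=m, y(cons)+1=z.

gsuqoemz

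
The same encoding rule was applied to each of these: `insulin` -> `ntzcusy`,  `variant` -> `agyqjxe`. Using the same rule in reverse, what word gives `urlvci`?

The shift increases by 1 at each position, starting from +5: 5, 6, 7, ….
Undoing it on urlvci: u−5=p, r−6=l, l−7=e, v−8=n, c−9=t, i−10=y.

plenty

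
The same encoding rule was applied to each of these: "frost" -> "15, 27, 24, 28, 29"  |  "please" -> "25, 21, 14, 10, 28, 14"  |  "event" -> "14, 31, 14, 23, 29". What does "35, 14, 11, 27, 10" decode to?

zebra

f is letter #6 and maps to 15: an offset of 9. Letters become their 1-based position plus 9 (so a→10, b→11, …).
Reversing it on 35, 14, 11, 27, 10: 35→(35−9)÷1=26=z, 14→(14−9)÷1=5=e, 11→(11−9)÷1=2=b, 27→(27−9)÷1=18=r, 10→(10−9)÷1=1=a.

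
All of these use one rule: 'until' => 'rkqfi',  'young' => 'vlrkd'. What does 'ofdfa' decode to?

rigid

Compare letters: u→r is +23, n→k is +23, t→q is +23 — a constant shift. Every letter moves 23 places later in the alphabet, wrapping around z→a.
Undoing it on ofdfa: o−23=r, f−23=i, d−23=g, f−23=i, a−23=d.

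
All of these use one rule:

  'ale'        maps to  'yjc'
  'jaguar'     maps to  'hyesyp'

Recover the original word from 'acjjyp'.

cellar

Compare letters: a→y is +24, l→j is +24, e→c is +24 — a constant shift. It's a constant shift of +24 (ROT24).
Decoding acjjyp: a−24=c, c−24=e, j−24=l, j−24=l, y−24=a, p−24=r.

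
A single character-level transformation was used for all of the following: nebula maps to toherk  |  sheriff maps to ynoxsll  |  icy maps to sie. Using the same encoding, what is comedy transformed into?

The shift depends on letter class: consonant n→t is +6, but vowel e→o is +10. Vowels shift forward by 10 and consonants shift forward by 6.
Applying it to comedy: c(cons)+6=i, o(vowel)+10=y, m(cons)+6=s, e(vowel)+10=o, d(cons)+6=j, y(cons)+6=e.

iysoje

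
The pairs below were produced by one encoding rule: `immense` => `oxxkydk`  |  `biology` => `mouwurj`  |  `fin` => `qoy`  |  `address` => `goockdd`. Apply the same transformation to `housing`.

suadoyr

Vowels shift forward by 6 and consonants shift forward by 11.
On housing: h(cons)+11=s, o(vowel)+6=u, u(vowel)+6=a, s(cons)+11=d, i(vowel)+6=o, n(cons)+11=y, g(cons)+11=r.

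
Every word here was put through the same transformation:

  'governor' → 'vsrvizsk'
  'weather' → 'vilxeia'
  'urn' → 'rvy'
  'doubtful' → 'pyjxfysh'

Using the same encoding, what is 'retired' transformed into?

hivmxiv

The word is reversed, then every letter is shifted forward by 4.
On retired: reverse → deriter; then shift: d+4=h, e+4=i, r+4=v, i+4=m, t+4=x, e+4=i, r+4=v.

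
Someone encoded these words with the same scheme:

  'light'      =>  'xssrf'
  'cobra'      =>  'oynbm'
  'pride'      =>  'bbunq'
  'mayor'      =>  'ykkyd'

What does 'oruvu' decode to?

Shifts by position in light: pos 0: l→x (+12), pos 1: i→s (+10), pos 2: g→s (+12), pos 3: h→r (+10) — repeating every 2. It's a Vigenère-style cipher with numeric key [12,10]: position i shifts by key[i mod 2].
Reversing it on oruvu: o−12=c, r−10=h, u−12=i, v−10=l, u−12=i.

chili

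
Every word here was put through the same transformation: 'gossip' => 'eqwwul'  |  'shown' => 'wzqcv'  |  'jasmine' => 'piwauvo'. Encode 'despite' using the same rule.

g(6)→e(4) and o(14)→q(16) fit y≡21x+8 (mod 26); the inverse of 21 mod 26 is 5. Each letter's alphabet position (a=0..z=25) is mapped through 21·x+8 mod 26 — an affine cipher.
On despite: d(3)→21·3+8≡19=t; e(4)→21·4+8≡14=o; s(18)→21·18+8≡22=w; p(15)→21·15+8≡11=l; i(8)→21·8+8≡20=u; t(19)→21·19+8≡17=r; e(4)→21·4+8≡14=o (all mod 26).

towluro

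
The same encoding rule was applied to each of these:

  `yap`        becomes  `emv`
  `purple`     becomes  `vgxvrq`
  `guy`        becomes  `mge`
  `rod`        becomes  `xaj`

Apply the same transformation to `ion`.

The shift depends on letter class: consonant y→e is +6, but vowel a→m is +12. Two shifts are in play — +12 for a/e/i/o/u, +6 for every other letter.
For ion: i(vowel)+12=u, o(vowel)+12=a, n(cons)+6=t.

uat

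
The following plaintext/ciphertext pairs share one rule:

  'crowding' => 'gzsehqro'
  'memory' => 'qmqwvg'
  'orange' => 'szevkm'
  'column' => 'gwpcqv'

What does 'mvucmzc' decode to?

Shifts by position in crowding: pos 0: c→g (+4), pos 1: r→z (+8), pos 2: o→s (+4), pos 3: w→e (+8) — repeating every 2. The shifts repeat in a cycle of length 2: positions 0,1,… shift by +4, +8, then the pattern repeats.
Undoing it on mvucmzc: m−4=i, v−8=n, u−4=q, c−8=u, m−4=i, z−8=r, c−4=y.

inquiry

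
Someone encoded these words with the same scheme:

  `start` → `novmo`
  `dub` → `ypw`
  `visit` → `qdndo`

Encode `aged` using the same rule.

vbzy

Compare letters: s→n is +21, t→o is +21, a→v is +21 — a constant shift. Every letter moves 21 places later in the alphabet, wrapping around z→a.
For aged: a+21=v, g+21=b, e+21=z, d+21=y.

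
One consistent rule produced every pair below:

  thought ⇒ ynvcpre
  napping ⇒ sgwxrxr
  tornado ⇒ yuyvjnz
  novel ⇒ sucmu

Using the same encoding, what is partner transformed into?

In thought: t→y is +5, h→n is +6, o→v is +7, u→c is +8 — the shift increases by 1 each position. Letter i (0-indexed) is shifted by i+5, so successive shifts are 5, 6, 7, ….
On partner: p+5=u, a+6=g, r+7=y, t+8=b, n+9=w, e+10=o, r+11=c.

ugybwoc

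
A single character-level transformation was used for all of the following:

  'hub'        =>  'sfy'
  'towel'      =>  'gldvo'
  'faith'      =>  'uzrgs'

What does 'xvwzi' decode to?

cedar

Each pair mirrors across the alphabet (h↔s, u↔f, b↔y): positions sum to 25. This is the alphabet-reversal cipher (Atbash): a becomes z, b becomes y, etc.
Reversing it on xvwzi: x↔c, v↔e, w↔d, z↔a, i↔r.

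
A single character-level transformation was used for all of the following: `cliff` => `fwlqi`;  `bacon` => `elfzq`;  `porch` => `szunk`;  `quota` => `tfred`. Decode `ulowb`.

rally

It's a Vigenère-style cipher with numeric key [3,11]: position i shifts by key[i mod 2].
Decoding ulowb: u−3=r, l−11=a, o−3=l, w−11=l, b−3=y.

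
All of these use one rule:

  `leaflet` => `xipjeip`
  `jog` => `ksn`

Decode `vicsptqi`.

The output letters match the input read backwards, each shifted +4: leaflet reversed is telfael. Read the word backwards and shift each letter +4.
Reversing it on vicsptqi: shift back: v−4=r, i−4=e, c−4=y, s−4=o, p−4=l, t−4=p, q−4=m, i−4=e → reyolpme; then reverse → employer.

employer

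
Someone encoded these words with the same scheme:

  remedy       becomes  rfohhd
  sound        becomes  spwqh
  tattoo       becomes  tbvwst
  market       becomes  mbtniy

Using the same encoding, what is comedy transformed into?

cpohhd

In remedy: r→r is +0, e→f is +1, m→o is +2, e→h is +3 — the shift increases by 1 each position. The shift increases by 1 at each position, starting from +0: 0, 1, 2, ….
For comedy: c+0=c, o+1=p, m+2=o, e+3=h, d+4=h, y+5=d.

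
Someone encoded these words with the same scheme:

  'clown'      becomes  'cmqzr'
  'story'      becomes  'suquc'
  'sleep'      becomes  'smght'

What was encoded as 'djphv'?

Letter i (0-indexed) is shifted by i+0, so successive shifts are 0, 1, 2, ….
Undoing it on djphv: d−0=d, j−1=i, p−2=n, h−3=e, v−4=r.

diner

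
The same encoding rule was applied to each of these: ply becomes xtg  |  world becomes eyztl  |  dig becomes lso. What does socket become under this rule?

ayksob

Two shifts are in play — +10 for a/e/i/o/u, +8 for every other letter.
For socket: s(cons)+8=a, o(vowel)+10=y, c(cons)+8=k, k(cons)+8=s, e(vowel)+10=o, t(cons)+8=b.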